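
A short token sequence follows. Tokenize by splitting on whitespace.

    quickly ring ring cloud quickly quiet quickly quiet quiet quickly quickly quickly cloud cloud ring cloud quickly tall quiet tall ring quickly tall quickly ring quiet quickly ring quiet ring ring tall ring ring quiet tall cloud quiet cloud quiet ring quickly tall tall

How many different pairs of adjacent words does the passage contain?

24

44 tokens → 43 bigram windows in total.
Repeated bigrams (each contributes count−1 duplicates):
  quickly ring: 3
  quickly tall: 3
  quiet quickly: 3
  ring quiet: 3
  ring ring: 3
  cloud quickly: 2
  cloud quiet: 2
  quickly quickly: 2
  … (6 more repeated)
19 duplicate windows → 43 − 19 = 24 distinct.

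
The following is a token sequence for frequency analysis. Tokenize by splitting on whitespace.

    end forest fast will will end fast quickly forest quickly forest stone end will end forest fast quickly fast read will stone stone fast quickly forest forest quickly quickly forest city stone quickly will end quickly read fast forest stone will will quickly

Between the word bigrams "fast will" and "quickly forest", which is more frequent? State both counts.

"quickly forest" (4 vs 1)

"fast will": 1 occurrence
"quickly forest": 4 occurrences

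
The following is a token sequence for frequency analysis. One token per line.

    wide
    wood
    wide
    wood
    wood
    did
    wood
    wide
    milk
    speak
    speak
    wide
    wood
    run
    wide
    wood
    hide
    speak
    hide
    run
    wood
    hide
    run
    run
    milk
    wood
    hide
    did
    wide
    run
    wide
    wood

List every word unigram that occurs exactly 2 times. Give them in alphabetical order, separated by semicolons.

did; milk

Unigram counts meeting the condition (exactly 2 times):
  did: 2
  milk: 2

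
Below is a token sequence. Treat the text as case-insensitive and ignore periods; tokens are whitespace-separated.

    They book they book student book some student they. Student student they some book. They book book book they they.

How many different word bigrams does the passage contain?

13

20 tokens → 19 bigram windows in total.
Repeated bigrams (each contributes count−1 duplicates):
  book they: 3
  they book: 3
  book book: 2
  student they: 2
6 duplicate windows → 19 − 6 = 13 distinct.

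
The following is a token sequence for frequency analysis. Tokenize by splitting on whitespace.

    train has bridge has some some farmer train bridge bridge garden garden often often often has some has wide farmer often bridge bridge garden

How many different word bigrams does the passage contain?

24 tokens → 23 bigram windows in total.
Repeated bigrams (each contributes count−1 duplicates):
  bridge bridge: 2
  bridge garden: 2
  has some: 2
  often often: 2
4 duplicate windows → 23 − 4 = 19 distinct.

19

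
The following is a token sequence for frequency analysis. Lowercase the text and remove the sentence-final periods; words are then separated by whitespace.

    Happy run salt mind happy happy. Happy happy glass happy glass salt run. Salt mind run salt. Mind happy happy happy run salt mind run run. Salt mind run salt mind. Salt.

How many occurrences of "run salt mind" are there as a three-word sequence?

Scanning the 30 overlapping trigram windows for "run salt mind":
  position 2–4: run salt mind
  position 13–15: run salt mind
  position 16–18: run salt mind
  position 22–24: run salt mind
  position 26–28: run salt mind
  position 29–31: run salt mind

6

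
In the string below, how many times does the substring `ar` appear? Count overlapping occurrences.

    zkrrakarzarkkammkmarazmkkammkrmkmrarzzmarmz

5

Sliding a length-2 window over the 43 characters (42 positions):
  position 7–8: ar
  position 10–11: ar
  position 19–20: ar
  position 35–36: ar
  position 40–41: ar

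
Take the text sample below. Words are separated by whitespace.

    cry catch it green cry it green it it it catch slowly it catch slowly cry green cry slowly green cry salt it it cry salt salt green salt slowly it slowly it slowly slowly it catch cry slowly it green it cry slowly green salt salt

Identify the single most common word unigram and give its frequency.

Unigram frequencies (highest first):
  it: 13
  slowly: 9
  cry: 8
  green: 7
  salt: 6
  catch: 4

"it", 13 times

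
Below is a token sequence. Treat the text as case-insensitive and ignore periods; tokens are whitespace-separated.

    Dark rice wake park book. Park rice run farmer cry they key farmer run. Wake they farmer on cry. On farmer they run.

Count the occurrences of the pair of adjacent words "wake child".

Scanning the 22 overlapping bigram windows for "wake child":
  (none found)

0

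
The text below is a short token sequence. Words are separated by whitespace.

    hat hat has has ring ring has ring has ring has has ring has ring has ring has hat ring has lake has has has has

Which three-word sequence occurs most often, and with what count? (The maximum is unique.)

"has ring has", 5 times

Trigram frequencies (highest first):
  has ring has: 5
  ring has ring: 4
  has has ring: 2
  has has has: 2
  hat hat has: 1
  hat has has: 1
  … (9 more, each ≤ 1)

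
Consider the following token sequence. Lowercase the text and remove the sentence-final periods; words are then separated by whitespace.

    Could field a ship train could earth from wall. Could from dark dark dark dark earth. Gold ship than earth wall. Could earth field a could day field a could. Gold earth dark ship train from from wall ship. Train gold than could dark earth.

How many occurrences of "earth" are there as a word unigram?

6

Scanning the 45 tokens for "earth":
  position 7: earth
  position 16: earth
  position 20: earth
  position 23: earth
  position 32: earth
  position 45: earth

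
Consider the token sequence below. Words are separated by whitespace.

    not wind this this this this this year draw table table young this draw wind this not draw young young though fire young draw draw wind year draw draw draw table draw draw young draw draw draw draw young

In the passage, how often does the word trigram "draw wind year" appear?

1

Scanning the 37 overlapping trigram windows for "draw wind year":
  position 25–27: draw wind year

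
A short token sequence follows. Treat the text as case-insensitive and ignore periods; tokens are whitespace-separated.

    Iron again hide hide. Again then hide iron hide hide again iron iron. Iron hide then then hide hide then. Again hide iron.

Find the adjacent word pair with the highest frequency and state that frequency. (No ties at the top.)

"hide hide", 3 times

Bigram frequencies (highest first):
  hide hide: 3
  again hide: 2
  hide again: 2
  then hide: 2
  hide iron: 2
  iron hide: 2
  … (7 more, each ≤ 2)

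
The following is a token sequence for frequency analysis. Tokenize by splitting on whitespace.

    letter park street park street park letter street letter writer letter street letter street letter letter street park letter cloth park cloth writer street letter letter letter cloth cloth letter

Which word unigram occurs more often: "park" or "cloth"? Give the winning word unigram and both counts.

"park": 5 occurrences
"cloth": 4 occurrences

"park" (5 vs 4)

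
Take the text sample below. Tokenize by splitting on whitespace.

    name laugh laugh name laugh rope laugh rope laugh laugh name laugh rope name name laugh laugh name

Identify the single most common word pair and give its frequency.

"name laugh", 4 times

Bigram frequencies (highest first):
  name laugh: 4
  laugh laugh: 3
  laugh name: 3
  laugh rope: 3
  rope laugh: 2
  rope name: 1
  … (1 more, each ≤ 1)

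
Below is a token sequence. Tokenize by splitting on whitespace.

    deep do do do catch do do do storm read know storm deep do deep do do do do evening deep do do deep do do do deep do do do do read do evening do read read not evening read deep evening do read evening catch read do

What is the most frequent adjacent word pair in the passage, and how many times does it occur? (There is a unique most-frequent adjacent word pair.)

Bigram frequencies (highest first):
  do do: 13
  deep do: 6
  do deep: 3
  do read: 3
  do evening: 2
  read do: 2
  … (18 more, each ≤ 2)

"do do", 13 times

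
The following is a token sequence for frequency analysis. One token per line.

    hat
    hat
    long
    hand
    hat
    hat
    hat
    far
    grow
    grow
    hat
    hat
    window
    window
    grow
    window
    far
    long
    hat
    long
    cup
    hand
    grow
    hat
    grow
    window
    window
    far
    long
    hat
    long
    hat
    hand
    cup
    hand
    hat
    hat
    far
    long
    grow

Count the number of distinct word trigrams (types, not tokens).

33

40 tokens → 38 trigram windows in total.
Repeated trigrams (each contributes count−1 duplicates):
  far long hat: 2
  hand hat hat: 2
  hat hat far: 2
  long hat long: 2
  window far long: 2
5 duplicate windows → 38 − 5 = 33 distinct.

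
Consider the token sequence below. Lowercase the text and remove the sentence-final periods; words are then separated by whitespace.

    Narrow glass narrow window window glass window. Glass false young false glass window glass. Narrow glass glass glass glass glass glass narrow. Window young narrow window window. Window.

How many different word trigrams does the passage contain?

28 tokens → 26 trigram windows in total.
Repeated trigrams (each contributes count−1 duplicates):
  glass glass glass: 4
  glass narrow window: 2
  glass window glass: 2
  narrow window window: 2
6 duplicate windows → 26 − 6 = 20 distinct.

20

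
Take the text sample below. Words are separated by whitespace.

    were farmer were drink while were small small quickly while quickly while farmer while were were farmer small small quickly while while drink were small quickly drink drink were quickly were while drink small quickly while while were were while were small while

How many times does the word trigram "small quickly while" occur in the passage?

3

Scanning the 41 overlapping trigram windows for "small quickly while":
  position 8–10: small quickly while
  position 19–21: small quickly while
  position 34–36: small quickly while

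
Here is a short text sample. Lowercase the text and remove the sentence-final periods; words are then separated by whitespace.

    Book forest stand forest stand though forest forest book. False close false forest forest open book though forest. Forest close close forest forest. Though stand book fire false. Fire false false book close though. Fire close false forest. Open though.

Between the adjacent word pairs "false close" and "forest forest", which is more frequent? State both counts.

"false close": 1 occurrence
"forest forest": 4 occurrences

"forest forest" (4 vs 1)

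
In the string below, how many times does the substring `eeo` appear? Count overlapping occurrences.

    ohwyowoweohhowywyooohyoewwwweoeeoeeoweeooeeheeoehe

4

Sliding a length-3 window over the 50 characters (48 positions):
  position 31–33: eeo
  position 34–36: eeo
  position 38–40: eeo
  position 45–47: eeo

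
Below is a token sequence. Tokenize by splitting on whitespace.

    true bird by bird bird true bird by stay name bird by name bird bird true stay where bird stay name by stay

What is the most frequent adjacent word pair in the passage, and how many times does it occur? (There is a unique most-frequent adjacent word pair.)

Bigram frequencies (highest first):
  bird by: 3
  true bird: 2
  bird bird: 2
  bird true: 2
  by stay: 2
  stay name: 2
  … (8 more, each ≤ 2)

"bird by", 3 times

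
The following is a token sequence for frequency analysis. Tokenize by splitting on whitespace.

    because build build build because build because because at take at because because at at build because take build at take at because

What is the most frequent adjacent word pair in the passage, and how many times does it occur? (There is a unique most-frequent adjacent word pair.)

Bigram frequencies (highest first):
  build because: 3
  because build: 2
  build build: 2
  because because: 2
  because at: 2
  at take: 2
  … (7 more, each ≤ 2)

"build because", 3 times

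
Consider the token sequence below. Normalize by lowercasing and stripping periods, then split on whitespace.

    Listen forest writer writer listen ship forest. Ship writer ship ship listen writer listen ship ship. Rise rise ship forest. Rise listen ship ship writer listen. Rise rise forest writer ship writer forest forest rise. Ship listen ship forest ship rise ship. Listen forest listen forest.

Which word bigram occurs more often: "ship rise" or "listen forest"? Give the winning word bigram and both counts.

"ship rise": 2 occurrences
"listen forest": 3 occurrences

"listen forest" (3 vs 2)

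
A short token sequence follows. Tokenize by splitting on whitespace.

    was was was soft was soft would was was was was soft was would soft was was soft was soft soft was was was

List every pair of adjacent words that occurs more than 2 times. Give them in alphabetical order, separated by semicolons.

soft was; was soft; was was

Bigram counts meeting the condition (more than 2 times):
  soft was: 5
  was soft: 5
  was was: 8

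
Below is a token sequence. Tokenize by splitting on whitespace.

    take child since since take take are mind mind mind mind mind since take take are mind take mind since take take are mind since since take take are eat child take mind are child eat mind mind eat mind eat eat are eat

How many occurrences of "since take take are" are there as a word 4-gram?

Scanning the 41 overlapping 4-gram windows for "since take take are":
  position 4–7: since take take are
  position 13–16: since take take are
  position 20–23: since take take are
  position 26–29: since take take are

4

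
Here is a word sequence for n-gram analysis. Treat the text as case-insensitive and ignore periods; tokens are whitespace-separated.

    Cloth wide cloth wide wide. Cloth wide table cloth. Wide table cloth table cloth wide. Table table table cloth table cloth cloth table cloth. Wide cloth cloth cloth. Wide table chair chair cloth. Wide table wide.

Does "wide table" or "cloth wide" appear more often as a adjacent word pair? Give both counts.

"cloth wide" (8 vs 5)

"wide table": 5 occurrences
"cloth wide": 8 occurrences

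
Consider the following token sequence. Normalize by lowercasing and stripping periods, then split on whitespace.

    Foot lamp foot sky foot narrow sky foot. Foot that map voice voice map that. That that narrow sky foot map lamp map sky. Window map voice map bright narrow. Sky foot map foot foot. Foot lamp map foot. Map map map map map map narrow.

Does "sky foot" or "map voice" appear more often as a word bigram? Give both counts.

"sky foot": 4 occurrences
"map voice": 2 occurrences

"sky foot" (4 vs 2)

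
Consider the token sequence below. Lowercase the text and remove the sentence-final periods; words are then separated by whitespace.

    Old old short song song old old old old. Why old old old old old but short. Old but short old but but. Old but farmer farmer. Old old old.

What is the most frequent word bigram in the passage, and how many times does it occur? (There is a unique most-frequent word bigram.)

Bigram frequencies (highest first):
  old old: 10
  old but: 4
  but short: 2
  short old: 2
  old short: 1
  short song: 1
  … (9 more, each ≤ 1)

"old old", 10 times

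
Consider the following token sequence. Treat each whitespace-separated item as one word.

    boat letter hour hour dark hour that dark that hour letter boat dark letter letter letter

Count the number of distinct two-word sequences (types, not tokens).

16 tokens → 15 bigram windows in total.
Repeated bigrams (each contributes count−1 duplicates):
  letter letter: 2
1 duplicate windows → 15 − 1 = 14 distinct.

14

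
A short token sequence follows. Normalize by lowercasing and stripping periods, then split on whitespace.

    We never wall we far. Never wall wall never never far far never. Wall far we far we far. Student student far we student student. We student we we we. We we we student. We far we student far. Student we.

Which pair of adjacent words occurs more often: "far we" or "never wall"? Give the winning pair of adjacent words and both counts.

"far we" (4 vs 3)

"far we": 4 occurrences
"never wall": 3 occurrences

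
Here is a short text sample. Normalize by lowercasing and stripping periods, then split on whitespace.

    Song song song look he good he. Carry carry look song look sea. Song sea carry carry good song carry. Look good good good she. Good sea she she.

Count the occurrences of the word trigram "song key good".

0

Scanning the 27 overlapping trigram windows for "song key good":
  (none found)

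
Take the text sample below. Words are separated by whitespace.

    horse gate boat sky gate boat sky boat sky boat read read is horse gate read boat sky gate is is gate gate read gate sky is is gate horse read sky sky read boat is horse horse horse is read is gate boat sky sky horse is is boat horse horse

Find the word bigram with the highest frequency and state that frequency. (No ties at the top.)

Bigram frequencies (highest first):
  boat sky: 5
  gate boat: 3
  is is: 3
  is gate: 3
  horse horse: 3
  horse gate: 2
  … (24 more, each ≤ 2)

"boat sky", 5 times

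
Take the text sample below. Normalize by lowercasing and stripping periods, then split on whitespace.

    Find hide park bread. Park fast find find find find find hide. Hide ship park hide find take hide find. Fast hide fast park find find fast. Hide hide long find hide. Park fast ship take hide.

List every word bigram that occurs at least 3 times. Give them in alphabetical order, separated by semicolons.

find find; find hide

Bigram counts meeting the condition (at least 3 times):
  find find: 5
  find hide: 3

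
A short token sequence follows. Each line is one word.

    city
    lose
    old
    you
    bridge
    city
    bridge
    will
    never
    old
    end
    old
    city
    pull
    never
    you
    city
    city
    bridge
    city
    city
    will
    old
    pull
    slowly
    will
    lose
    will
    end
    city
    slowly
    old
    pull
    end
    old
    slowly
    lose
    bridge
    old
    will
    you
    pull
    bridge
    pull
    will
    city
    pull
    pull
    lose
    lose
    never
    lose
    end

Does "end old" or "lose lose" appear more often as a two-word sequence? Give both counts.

"end old" (2 vs 1)

"end old": 2 occurrences
"lose lose": 1 occurrence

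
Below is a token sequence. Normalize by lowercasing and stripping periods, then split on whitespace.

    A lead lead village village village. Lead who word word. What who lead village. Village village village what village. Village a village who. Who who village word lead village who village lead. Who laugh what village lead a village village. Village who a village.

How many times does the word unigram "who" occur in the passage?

8

Scanning the 44 tokens for "who":
  position 8: who
  position 12: who
  position 23: who
  position 24: who
  position 25: who
  position 30: who
  position 33: who
  position 42: who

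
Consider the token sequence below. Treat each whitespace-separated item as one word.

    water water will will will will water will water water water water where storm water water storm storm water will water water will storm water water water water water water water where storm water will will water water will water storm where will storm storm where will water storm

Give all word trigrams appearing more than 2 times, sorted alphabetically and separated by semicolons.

Trigram counts meeting the condition (more than 2 times):
  water water water: 7
  water water will: 3
  water will water: 3
  will water water: 3

water water water; water water will; water will water; will water water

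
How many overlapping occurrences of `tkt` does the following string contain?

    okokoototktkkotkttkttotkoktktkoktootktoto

Sliding a length-3 window over the 41 characters (39 positions):
  position 9–11: tkt
  position 15–17: tkt
  position 18–20: tkt
  position 27–29: tkt
  position 36–38: tkt

5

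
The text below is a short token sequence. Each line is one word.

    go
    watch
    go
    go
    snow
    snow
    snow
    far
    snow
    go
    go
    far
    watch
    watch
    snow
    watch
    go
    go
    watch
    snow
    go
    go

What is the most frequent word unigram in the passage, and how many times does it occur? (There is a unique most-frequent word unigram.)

Unigram frequencies (highest first):
  go: 9
  snow: 6
  watch: 5
  far: 2

"go", 9 times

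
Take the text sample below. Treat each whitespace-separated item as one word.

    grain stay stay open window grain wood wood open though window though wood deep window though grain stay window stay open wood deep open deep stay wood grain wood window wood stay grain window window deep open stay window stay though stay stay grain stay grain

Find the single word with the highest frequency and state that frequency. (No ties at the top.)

Unigram frequencies (highest first):
  stay: 11
  window: 8
  grain: 7
  wood: 7
  open: 5
  though: 4
  … (1 more, each ≤ 4)

"stay", 11 times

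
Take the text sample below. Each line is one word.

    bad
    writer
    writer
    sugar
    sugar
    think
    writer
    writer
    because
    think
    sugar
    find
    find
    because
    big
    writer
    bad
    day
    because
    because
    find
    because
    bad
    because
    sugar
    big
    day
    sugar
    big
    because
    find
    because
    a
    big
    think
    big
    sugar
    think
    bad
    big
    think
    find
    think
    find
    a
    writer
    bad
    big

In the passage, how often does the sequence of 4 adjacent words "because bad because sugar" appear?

Scanning the 45 overlapping 4-gram windows for "because bad because sugar":
  position 22–25: because bad because sugar

1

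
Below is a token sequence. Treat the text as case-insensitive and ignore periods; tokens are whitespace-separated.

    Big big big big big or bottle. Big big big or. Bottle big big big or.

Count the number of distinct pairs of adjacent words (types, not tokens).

4

16 tokens → 15 bigram windows in total.
Repeated bigrams (each contributes count−1 duplicates):
  big big: 8
  big or: 3
  bottle big: 2
  or bottle: 2
11 duplicate windows → 15 − 11 = 4 distinct.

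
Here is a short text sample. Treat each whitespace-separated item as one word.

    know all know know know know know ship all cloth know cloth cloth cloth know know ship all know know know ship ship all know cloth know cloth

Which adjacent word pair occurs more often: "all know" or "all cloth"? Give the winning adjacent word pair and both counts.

"all know" (3 vs 1)

"all know": 3 occurrences
"all cloth": 1 occurrence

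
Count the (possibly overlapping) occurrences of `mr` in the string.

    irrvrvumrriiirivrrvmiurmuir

1

Sliding a length-2 window over the 27 characters (26 positions):
  position 8–9: mr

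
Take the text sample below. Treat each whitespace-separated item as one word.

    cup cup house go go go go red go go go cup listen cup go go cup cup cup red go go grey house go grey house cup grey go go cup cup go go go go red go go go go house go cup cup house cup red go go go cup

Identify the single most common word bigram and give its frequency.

"go go", 16 times

Bigram frequencies (highest first):
  go go: 16
  cup cup: 5
  go cup: 5
  red go: 4
  house go: 3
  cup house: 2
  … (11 more, each ≤ 2)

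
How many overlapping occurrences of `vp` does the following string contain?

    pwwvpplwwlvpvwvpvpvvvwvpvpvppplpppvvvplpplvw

Sliding a length-2 window over the 44 characters (43 positions):
  position 4–5: vp
  position 11–12: vp
  position 15–16: vp
  position 17–18: vp
  position 23–24: vp
  position 25–26: vp
  position 27–28: vp
  position 37–38: vp

8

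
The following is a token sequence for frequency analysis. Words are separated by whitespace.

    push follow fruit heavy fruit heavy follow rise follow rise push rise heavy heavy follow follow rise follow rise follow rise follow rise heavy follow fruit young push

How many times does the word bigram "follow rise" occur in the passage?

Scanning the 27 overlapping bigram windows for "follow rise":
  position 7–8: follow rise
  position 9–10: follow rise
  position 16–17: follow rise
  position 18–19: follow rise
  position 20–21: follow rise
  position 22–23: follow rise

6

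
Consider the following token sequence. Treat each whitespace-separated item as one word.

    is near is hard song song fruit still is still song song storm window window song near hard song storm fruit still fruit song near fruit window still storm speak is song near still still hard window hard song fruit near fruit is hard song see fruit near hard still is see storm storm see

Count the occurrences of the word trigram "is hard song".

Scanning the 53 overlapping trigram windows for "is hard song":
  position 3–5: is hard song
  position 43–45: is hard song

2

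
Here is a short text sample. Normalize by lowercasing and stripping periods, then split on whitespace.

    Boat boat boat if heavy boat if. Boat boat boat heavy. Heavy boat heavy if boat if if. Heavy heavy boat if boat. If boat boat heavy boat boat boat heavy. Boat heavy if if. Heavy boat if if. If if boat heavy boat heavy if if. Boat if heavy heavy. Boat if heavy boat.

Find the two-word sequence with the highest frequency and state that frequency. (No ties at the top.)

Bigram frequencies (highest first):
  heavy boat: 9
  boat if: 8
  boat boat: 7
  boat heavy: 7
  if boat: 6
  if if: 6
  … (3 more, each ≤ 5)

"heavy boat", 9 times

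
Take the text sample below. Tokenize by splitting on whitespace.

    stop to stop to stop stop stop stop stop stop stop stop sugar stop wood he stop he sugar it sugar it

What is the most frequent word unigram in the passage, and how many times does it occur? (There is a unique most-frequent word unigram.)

"stop", 12 times

Unigram frequencies (highest first):
  stop: 12
  sugar: 3
  to: 2
  he: 2
  it: 2
  wood: 1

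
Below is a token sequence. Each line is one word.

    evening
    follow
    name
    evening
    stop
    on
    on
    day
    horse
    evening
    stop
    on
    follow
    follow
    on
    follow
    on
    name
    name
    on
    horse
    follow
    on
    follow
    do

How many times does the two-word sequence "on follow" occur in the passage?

3

Scanning the 24 overlapping bigram windows for "on follow":
  position 12–13: on follow
  position 15–16: on follow
  position 23–24: on follow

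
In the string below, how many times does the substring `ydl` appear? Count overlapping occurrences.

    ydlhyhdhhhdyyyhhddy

1

Sliding a length-3 window over the 19 characters (17 positions):
  position 1–3: ydl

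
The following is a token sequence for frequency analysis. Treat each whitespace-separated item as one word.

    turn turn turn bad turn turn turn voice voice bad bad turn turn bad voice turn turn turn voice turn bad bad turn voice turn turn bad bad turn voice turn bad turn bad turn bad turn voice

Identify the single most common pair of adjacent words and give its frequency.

Bigram frequencies (highest first):
  turn turn: 8
  turn bad: 7
  bad turn: 7
  turn voice: 5
  voice turn: 4
  bad bad: 3
  … (3 more, each ≤ 1)

"turn turn", 8 times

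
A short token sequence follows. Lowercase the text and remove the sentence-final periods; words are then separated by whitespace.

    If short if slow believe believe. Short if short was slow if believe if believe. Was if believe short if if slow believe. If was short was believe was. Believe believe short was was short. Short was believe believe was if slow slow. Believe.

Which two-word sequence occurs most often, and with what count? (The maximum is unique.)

"short was", 4 times

Bigram frequencies (highest first):
  short was: 4
  short if: 3
  if slow: 3
  slow believe: 3
  believe believe: 3
  believe short: 3
  … (14 more, each ≤ 3)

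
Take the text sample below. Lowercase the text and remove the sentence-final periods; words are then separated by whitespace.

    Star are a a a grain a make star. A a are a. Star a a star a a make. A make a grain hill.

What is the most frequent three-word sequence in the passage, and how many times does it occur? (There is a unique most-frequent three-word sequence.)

Trigram frequencies (highest first):
  star a a: 3
  a star a: 2
  a make a: 2
  star are a: 1
  are a a: 1
  a a a: 1
  … (13 more, each ≤ 1)

"star a a", 3 times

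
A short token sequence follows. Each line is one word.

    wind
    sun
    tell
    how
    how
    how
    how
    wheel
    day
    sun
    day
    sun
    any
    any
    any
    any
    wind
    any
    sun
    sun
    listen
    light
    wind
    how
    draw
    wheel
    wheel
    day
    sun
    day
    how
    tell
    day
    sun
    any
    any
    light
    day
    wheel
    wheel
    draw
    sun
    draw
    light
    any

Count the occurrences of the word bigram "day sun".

Scanning the 44 overlapping bigram windows for "day sun":
  position 9–10: day sun
  position 11–12: day sun
  position 28–29: day sun
  position 33–34: day sun

4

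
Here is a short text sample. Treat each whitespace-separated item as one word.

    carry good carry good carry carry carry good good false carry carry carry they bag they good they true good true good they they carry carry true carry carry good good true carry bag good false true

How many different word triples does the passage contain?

31

37 tokens → 35 trigram windows in total.
Repeated trigrams (each contributes count−1 duplicates):
  carry carry carry: 2
  carry carry good: 2
  carry good carry: 2
  carry good good: 2
4 duplicate windows → 35 − 4 = 31 distinct.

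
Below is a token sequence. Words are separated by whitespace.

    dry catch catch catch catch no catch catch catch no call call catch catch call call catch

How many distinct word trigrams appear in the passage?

11

17 tokens → 15 trigram windows in total.
Repeated trigrams (each contributes count−1 duplicates):
  catch catch catch: 3
  call call catch: 2
  catch catch no: 2
4 duplicate windows → 15 − 4 = 11 distinct.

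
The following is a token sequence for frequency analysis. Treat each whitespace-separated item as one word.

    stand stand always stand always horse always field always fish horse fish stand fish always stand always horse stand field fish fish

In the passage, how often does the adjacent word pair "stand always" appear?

3

Scanning the 21 overlapping bigram windows for "stand always":
  position 2–3: stand always
  position 4–5: stand always
  position 16–17: stand always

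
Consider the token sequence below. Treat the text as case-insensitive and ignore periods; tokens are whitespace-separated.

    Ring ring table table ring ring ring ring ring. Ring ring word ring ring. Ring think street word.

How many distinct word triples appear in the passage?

11

18 tokens → 16 trigram windows in total.
Repeated trigrams (each contributes count−1 duplicates):
  ring ring ring: 6
5 duplicate windows → 16 − 5 = 11 distinct.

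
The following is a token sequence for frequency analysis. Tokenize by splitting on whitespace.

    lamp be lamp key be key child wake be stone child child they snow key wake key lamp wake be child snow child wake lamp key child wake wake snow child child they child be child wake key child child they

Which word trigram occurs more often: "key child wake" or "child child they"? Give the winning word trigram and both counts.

"child child they" (3 vs 2)

"key child wake": 2 occurrences
"child child they": 3 occurrences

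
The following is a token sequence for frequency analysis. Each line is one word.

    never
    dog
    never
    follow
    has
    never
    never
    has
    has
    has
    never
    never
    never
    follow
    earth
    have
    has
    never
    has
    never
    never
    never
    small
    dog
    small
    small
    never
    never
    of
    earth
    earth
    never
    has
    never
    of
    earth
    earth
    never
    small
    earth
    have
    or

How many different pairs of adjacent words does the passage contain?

22

42 tokens → 41 bigram windows in total.
Repeated bigrams (each contributes count−1 duplicates):
  never never: 6
  has never: 5
  never has: 3
  earth earth: 2
  earth have: 2
  earth never: 2
  has has: 2
  never follow: 2
  … (3 more repeated)
19 duplicate windows → 41 − 19 = 22 distinct.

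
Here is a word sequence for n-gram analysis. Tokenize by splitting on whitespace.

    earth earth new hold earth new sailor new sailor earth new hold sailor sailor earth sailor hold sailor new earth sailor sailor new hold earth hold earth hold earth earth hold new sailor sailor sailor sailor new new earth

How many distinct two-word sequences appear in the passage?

15

39 tokens → 38 bigram windows in total.
Repeated bigrams (each contributes count−1 duplicates):
  sailor sailor: 5
  hold earth: 4
  sailor new: 4
  earth hold: 3
  earth new: 3
  new hold: 3
  new sailor: 3
  earth earth: 2
  … (4 more repeated)
23 duplicate windows → 38 − 23 = 15 distinct.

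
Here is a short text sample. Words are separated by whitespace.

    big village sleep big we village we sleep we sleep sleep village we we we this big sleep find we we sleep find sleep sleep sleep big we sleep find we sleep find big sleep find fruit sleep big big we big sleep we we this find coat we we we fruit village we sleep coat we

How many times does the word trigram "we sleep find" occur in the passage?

3

Scanning the 55 overlapping trigram windows for "we sleep find":
  position 21–23: we sleep find
  position 28–30: we sleep find
  position 31–33: we sleep find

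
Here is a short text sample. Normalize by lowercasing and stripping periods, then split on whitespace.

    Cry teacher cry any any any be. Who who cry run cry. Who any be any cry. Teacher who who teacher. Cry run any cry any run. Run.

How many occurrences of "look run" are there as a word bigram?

Scanning the 27 overlapping bigram windows for "look run":
  (none found)

0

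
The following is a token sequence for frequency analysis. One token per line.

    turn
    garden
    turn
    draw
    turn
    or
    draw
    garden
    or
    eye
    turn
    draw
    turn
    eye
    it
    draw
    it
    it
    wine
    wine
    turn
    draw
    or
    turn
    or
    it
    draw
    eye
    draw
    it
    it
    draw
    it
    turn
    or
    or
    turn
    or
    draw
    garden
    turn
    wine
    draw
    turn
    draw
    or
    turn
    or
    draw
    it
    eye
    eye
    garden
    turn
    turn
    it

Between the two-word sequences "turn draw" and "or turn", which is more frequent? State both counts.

"turn draw" (4 vs 3)

"turn draw": 4 occurrences
"or turn": 3 occurrences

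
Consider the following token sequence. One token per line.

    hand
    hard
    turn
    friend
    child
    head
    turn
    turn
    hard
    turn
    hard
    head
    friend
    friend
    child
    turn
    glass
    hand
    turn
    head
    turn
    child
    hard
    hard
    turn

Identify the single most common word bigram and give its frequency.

Bigram frequencies (highest first):
  hard turn: 3
  friend child: 2
  head turn: 2
  turn hard: 2
  hand hard: 1
  turn friend: 1
  … (13 more, each ≤ 1)

"hard turn", 3 times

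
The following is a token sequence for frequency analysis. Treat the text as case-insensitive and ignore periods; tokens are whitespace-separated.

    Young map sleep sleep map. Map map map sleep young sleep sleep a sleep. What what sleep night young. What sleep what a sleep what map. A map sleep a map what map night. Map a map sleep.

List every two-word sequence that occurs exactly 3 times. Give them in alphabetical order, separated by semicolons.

Bigram counts meeting the condition (exactly 3 times):
  a map: 3
  map map: 3
  sleep what: 3

a map; map map; sleep what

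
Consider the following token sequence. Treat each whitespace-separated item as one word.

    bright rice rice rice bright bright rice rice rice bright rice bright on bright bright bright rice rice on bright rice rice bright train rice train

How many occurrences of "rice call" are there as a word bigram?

Scanning the 25 overlapping bigram windows for "rice call":
  (none found)

0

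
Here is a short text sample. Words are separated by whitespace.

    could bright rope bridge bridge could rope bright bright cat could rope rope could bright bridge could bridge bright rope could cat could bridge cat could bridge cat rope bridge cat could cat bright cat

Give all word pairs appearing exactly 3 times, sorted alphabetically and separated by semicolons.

Bigram counts meeting the condition (exactly 3 times):
  bridge cat: 3
  could bridge: 3

bridge cat; could bridge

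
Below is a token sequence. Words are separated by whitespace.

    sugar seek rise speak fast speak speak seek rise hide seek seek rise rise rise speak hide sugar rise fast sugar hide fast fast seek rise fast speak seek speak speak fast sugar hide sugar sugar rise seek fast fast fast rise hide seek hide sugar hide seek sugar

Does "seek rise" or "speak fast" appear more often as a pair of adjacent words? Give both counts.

"seek rise" (4 vs 2)

"seek rise": 4 occurrences
"speak fast": 2 occurrences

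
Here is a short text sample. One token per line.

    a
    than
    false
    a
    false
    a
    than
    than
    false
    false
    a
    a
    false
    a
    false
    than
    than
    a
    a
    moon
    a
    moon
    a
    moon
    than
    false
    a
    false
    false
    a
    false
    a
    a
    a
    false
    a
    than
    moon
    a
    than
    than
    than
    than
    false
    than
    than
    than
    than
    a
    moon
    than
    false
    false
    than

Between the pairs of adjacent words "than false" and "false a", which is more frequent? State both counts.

"false a" (8 vs 5)

"than false": 5 occurrences
"false a": 8 occurrences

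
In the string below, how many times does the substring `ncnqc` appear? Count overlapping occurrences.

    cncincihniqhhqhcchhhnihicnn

0

Sliding a length-5 window over the 27 characters (23 positions):
  (no match at any position)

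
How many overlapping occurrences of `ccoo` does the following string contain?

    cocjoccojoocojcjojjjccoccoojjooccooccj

2

Sliding a length-4 window over the 38 characters (35 positions):
  position 24–27: ccoo
  position 32–35: ccoo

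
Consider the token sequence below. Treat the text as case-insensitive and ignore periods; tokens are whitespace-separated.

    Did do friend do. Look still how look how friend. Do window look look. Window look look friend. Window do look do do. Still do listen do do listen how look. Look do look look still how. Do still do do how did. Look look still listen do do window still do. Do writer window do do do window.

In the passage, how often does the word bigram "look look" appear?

Scanning the 58 overlapping bigram windows for "look look":
  position 13–14: look look
  position 16–17: look look
  position 31–32: look look
  position 34–35: look look
  position 44–45: look look

5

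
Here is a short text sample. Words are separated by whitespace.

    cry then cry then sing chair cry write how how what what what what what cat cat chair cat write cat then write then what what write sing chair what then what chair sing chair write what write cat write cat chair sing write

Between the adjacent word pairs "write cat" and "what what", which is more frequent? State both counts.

"write cat": 3 occurrences
"what what": 5 occurrences

"what what" (5 vs 3)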